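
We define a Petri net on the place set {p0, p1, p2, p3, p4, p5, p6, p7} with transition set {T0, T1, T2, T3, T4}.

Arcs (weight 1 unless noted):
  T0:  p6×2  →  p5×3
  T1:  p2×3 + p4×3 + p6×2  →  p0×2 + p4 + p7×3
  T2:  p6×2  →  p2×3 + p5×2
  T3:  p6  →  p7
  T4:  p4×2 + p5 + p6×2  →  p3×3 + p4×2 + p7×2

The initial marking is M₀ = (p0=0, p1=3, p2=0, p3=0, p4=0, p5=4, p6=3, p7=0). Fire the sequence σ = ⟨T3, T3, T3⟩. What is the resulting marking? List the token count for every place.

(p0=0, p1=3, p2=0, p3=0, p4=0, p5=4, p6=0, p7=3)

step 1: fire T3:  (p0=0, p1=3, p2=0, p3=0, p4=0, p5=4, p6=3, p7=0) → (p0=0, p1=3, p2=0, p3=0, p4=0, p5=4, p6=2, p7=1)
step 2: fire T3:  (p0=0, p1=3, p2=0, p3=0, p4=0, p5=4, p6=2, p7=1) → (p0=0, p1=3, p2=0, p3=0, p4=0, p5=4, p6=1, p7=2)
step 3: fire T3:  (p0=0, p1=3, p2=0, p3=0, p4=0, p5=4, p6=1, p7=2) → (p0=0, p1=3, p2=0, p3=0, p4=0, p5=4, p6=0, p7=3)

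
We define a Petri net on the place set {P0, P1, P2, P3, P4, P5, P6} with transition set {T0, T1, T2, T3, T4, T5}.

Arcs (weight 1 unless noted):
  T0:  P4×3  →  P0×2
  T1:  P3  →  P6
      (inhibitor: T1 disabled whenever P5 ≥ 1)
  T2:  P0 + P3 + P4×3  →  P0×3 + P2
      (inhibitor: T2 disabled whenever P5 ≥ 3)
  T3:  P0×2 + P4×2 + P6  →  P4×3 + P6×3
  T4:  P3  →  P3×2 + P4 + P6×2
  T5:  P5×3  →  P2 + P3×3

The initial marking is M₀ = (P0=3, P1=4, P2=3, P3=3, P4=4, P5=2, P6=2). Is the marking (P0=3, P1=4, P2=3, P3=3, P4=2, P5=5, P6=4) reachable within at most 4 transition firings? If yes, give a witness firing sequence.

depth 0: 1 marking
depth 1: 5 markings reached so far
depth 2: 11 markings reached so far
depth 3: 19 markings reached so far
depth 4: 36 markings reached so far
target is not among the 36 markings reachable within 4 steps

NO — not reachable within 4 firings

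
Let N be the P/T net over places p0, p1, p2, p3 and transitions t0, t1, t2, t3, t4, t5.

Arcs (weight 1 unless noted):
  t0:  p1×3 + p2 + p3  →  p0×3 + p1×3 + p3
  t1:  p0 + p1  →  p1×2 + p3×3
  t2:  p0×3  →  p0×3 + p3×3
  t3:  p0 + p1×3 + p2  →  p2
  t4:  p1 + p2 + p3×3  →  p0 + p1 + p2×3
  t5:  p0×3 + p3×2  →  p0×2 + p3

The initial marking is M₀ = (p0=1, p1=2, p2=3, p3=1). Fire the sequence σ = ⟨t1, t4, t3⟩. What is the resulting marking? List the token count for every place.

(p0=0, p1=0, p2=5, p3=1)

step 1: fire t1:  (p0=1, p1=2, p2=3, p3=1) → (p0=0, p1=3, p2=3, p3=4)
step 2: fire t4:  (p0=0, p1=3, p2=3, p3=4) → (p0=1, p1=3, p2=5, p3=1)
step 3: fire t3:  (p0=1, p1=3, p2=5, p3=1) → (p0=0, p1=0, p2=5, p3=1)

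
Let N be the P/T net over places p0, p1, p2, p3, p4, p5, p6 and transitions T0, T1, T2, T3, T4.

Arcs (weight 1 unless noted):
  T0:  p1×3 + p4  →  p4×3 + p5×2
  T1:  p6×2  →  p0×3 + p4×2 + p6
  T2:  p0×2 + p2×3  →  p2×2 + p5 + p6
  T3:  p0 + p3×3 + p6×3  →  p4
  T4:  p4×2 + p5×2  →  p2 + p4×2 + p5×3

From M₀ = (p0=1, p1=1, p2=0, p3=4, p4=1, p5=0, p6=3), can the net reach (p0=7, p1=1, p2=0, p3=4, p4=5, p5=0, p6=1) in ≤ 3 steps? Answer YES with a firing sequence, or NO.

YES — reachable via ⟨T1, T1⟩ (2 firings)

step 1: fire T1:  (p0=1, p1=1, p2=0, p3=4, p4=1, p5=0, p6=3) → (p0=4, p1=1, p2=0, p3=4, p4=3, p5=0, p6=2)
step 2: fire T1:  (p0=4, p1=1, p2=0, p3=4, p4=3, p5=0, p6=2) → (p0=7, p1=1, p2=0, p3=4, p4=5, p5=0, p6=1)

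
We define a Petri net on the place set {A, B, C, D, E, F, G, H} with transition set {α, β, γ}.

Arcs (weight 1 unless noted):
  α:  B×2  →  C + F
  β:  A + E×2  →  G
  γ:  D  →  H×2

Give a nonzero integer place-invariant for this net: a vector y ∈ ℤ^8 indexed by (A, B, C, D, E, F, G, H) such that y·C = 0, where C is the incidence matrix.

y = (A:0, B:1, C:2, D:0, E:0, F:0, G:0, H:0)

Incidence matrix C (rows=places, cols=transitions):
        α    β    γ
    A   0   -1    0
    B  -2    0    0
    C   1    0    0
    D   0    0   -1
    E   0   -2    0
    F   1    0    0
    G   0    1    0
    H   0    0    2

Candidate y = [0, 1, 2, 0, 0, 0, 0, 0]; check y·C column-wise:
  col α: 1·-2 + 2·1 + 0·1 = 0
  col β: 0·-1 + 1·0 + 2·0 + 0·-2 + 0·1 = 0
  col γ: 1·0 + 2·0 + 0·-1 + 0·2 = 0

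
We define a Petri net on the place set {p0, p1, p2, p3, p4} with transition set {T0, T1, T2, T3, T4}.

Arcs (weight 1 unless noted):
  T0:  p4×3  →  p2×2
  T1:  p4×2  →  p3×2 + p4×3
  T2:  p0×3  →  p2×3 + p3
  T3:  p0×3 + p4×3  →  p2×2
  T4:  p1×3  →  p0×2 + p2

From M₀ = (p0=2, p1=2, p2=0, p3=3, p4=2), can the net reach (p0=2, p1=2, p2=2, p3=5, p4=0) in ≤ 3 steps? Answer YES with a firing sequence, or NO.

step 1: fire T1:  (p0=2, p1=2, p2=0, p3=3, p4=2) → (p0=2, p1=2, p2=0, p3=5, p4=3)
step 2: fire T0:  (p0=2, p1=2, p2=0, p3=5, p4=3) → (p0=2, p1=2, p2=2, p3=5, p4=0)

YES — reachable via ⟨T1, T0⟩ (2 firings)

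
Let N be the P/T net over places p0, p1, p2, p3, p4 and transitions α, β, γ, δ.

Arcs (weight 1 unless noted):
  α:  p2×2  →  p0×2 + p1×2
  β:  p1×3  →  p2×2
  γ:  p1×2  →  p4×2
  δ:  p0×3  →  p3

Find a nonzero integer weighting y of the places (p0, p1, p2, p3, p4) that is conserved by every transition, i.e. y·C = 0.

y = (p0:1, p1:2, p2:3, p3:3, p4:2)

Incidence matrix C (rows=places, cols=transitions):
        α    β    γ    δ
   p0   2    0    0   -3
   p1   2   -3   -2    0
   p2  -2    2    0    0
   p3   0    0    0    1
   p4   0    0    2    0

Candidate y = [1, 2, 3, 3, 2]; check y·C column-wise:
  col α: 1·2 + 2·2 + 3·-2 + 3·0 + 2·0 = 0
  col β: 1·0 + 2·-3 + 3·2 + 3·0 + 2·0 = 0
  col γ: 1·0 + 2·-2 + 3·0 + 3·0 + 2·2 = 0
  col δ: 1·-3 + 2·0 + 3·0 + 3·1 + 2·0 = 0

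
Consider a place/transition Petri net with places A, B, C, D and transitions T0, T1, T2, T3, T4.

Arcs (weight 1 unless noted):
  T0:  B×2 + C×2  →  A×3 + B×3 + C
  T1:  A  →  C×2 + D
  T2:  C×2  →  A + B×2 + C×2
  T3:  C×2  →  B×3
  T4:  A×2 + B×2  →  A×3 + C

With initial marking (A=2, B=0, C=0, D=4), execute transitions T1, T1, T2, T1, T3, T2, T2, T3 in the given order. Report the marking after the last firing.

(A=2, B=12, C=2, D=7)

step 1: fire T1:  (A=2, B=0, C=0, D=4) → (A=1, B=0, C=2, D=5)
step 2: fire T1:  (A=1, B=0, C=2, D=5) → (A=0, B=0, C=4, D=6)
step 3: fire T2:  (A=0, B=0, C=4, D=6) → (A=1, B=2, C=4, D=6)
step 4: fire T1:  (A=1, B=2, C=4, D=6) → (A=0, B=2, C=6, D=7)
step 5: fire T3:  (A=0, B=2, C=6, D=7) → (A=0, B=5, C=4, D=7)
step 6: fire T2:  (A=0, B=5, C=4, D=7) → (A=1, B=7, C=4, D=7)
step 7: fire T2:  (A=1, B=7, C=4, D=7) → (A=2, B=9, C=4, D=7)
step 8: fire T3:  (A=2, B=9, C=4, D=7) → (A=2, B=12, C=2, D=7)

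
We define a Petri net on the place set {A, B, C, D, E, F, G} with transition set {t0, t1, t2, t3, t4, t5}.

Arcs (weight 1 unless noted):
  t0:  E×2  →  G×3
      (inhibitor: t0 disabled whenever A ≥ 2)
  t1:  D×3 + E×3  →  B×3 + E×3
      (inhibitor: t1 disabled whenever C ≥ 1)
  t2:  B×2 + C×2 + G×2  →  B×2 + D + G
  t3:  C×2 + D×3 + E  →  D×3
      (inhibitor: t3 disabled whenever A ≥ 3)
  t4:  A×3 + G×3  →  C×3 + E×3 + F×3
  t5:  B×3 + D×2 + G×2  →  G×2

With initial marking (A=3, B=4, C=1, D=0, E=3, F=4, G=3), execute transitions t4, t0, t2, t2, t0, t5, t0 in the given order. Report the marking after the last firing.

step 1: fire t4:  (A=3, B=4, C=1, D=0, E=3, F=4, G=3) → (A=0, B=4, C=4, D=0, E=6, F=7, G=0)
step 2: fire t0:  (A=0, B=4, C=4, D=0, E=6, F=7, G=0) → (A=0, B=4, C=4, D=0, E=4, F=7, G=3)
step 3: fire t2:  (A=0, B=4, C=4, D=0, E=4, F=7, G=3) → (A=0, B=4, C=2, D=1, E=4, F=7, G=2)
step 4: fire t2:  (A=0, B=4, C=2, D=1, E=4, F=7, G=2) → (A=0, B=4, C=0, D=2, E=4, F=7, G=1)
step 5: fire t0:  (A=0, B=4, C=0, D=2, E=4, F=7, G=1) → (A=0, B=4, C=0, D=2, E=2, F=7, G=4)
step 6: fire t5:  (A=0, B=4, C=0, D=2, E=2, F=7, G=4) → (A=0, B=1, C=0, D=0, E=2, F=7, G=4)
step 7: fire t0:  (A=0, B=1, C=0, D=0, E=2, F=7, G=4) → (A=0, B=1, C=0, D=0, E=0, F=7, G=7)

(A=0, B=1, C=0, D=0, E=0, F=7, G=7)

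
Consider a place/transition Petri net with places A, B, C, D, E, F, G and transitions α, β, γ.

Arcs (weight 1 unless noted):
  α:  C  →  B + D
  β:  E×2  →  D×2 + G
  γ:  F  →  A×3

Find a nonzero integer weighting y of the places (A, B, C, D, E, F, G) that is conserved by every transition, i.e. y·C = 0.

Incidence matrix C (rows=places, cols=transitions):
        α    β    γ
    A   0    0    3
    B   1    0    0
    C  -1    0    0
    D   1    2    0
    E   0   -2    0
    F   0    0   -1
    G   0    1    0

Candidate y = [0, 1, 1, 0, 0, 0, 0]; check y·C column-wise:
  col α: 1·1 + 1·-1 + 0·1 = 0
  col β: 1·0 + 1·0 + 0·2 + 0·-2 + 0·1 = 0
  col γ: 0·3 + 1·0 + 1·0 + 0·-1 = 0

y = (A:0, B:1, C:1, D:0, E:0, F:0, G:0)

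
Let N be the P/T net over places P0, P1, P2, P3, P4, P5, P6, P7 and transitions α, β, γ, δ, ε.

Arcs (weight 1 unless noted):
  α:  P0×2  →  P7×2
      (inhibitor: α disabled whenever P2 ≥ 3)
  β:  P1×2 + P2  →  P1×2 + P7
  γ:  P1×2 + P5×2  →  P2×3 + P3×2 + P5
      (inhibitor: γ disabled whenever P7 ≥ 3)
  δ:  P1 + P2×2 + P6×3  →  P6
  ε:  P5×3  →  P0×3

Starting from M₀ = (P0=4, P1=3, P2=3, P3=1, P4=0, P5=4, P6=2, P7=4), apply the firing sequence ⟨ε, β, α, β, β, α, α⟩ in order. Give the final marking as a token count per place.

(P0=1, P1=3, P2=0, P3=1, P4=0, P5=1, P6=2, P7=13)

step 1: fire ε:  (P0=4, P1=3, P2=3, P3=1, P4=0, P5=4, P6=2, P7=4) → (P0=7, P1=3, P2=3, P3=1, P4=0, P5=1, P6=2, P7=4)
step 2: fire β:  (P0=7, P1=3, P2=3, P3=1, P4=0, P5=1, P6=2, P7=4) → (P0=7, P1=3, P2=2, P3=1, P4=0, P5=1, P6=2, P7=5)
step 3: fire α:  (P0=7, P1=3, P2=2, P3=1, P4=0, P5=1, P6=2, P7=5) → (P0=5, P1=3, P2=2, P3=1, P4=0, P5=1, P6=2, P7=7)
step 4: fire β:  (P0=5, P1=3, P2=2, P3=1, P4=0, P5=1, P6=2, P7=7) → (P0=5, P1=3, P2=1, P3=1, P4=0, P5=1, P6=2, P7=8)
step 5: fire β:  (P0=5, P1=3, P2=1, P3=1, P4=0, P5=1, P6=2, P7=8) → (P0=5, P1=3, P2=0, P3=1, P4=0, P5=1, P6=2, P7=9)
step 6: fire α:  (P0=5, P1=3, P2=0, P3=1, P4=0, P5=1, P6=2, P7=9) → (P0=3, P1=3, P2=0, P3=1, P4=0, P5=1, P6=2, P7=11)
step 7: fire α:  (P0=3, P1=3, P2=0, P3=1, P4=0, P5=1, P6=2, P7=11) → (P0=1, P1=3, P2=0, P3=1, P4=0, P5=1, P6=2, P7=13)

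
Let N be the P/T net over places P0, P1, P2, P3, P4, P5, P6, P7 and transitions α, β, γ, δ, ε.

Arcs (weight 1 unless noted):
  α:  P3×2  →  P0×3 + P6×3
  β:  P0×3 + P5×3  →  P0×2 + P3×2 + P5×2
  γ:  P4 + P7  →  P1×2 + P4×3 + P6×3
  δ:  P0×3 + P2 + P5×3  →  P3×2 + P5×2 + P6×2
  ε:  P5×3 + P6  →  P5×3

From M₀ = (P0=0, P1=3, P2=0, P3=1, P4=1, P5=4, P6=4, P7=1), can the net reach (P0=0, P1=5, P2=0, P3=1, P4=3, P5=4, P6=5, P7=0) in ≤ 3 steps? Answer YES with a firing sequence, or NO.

YES — reachable via ⟨γ, ε, ε⟩ (3 firings)

step 1: fire γ:  (P0=0, P1=3, P2=0, P3=1, P4=1, P5=4, P6=4, P7=1) → (P0=0, P1=5, P2=0, P3=1, P4=3, P5=4, P6=7, P7=0)
step 2: fire ε:  (P0=0, P1=5, P2=0, P3=1, P4=3, P5=4, P6=7, P7=0) → (P0=0, P1=5, P2=0, P3=1, P4=3, P5=4, P6=6, P7=0)
step 3: fire ε:  (P0=0, P1=5, P2=0, P3=1, P4=3, P5=4, P6=6, P7=0) → (P0=0, P1=5, P2=0, P3=1, P4=3, P5=4, P6=5, P7=0)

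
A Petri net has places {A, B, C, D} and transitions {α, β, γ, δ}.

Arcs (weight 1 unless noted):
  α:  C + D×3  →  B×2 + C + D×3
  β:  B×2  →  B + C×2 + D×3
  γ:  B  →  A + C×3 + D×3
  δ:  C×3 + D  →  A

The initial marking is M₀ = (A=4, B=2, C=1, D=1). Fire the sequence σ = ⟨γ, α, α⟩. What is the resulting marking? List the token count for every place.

step 1: fire γ:  (A=4, B=2, C=1, D=1) → (A=5, B=1, C=4, D=4)
step 2: fire α:  (A=5, B=1, C=4, D=4) → (A=5, B=3, C=4, D=4)
step 3: fire α:  (A=5, B=3, C=4, D=4) → (A=5, B=5, C=4, D=4)

(A=5, B=5, C=4, D=4)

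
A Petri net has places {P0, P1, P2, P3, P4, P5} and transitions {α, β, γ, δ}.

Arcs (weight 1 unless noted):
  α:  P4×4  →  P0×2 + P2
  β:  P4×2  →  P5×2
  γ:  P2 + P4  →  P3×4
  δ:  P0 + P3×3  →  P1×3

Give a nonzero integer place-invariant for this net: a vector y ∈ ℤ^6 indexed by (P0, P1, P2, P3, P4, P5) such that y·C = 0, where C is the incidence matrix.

Incidence matrix C (rows=places, cols=transitions):
        α    β    γ    δ
   P0   2    0    0   -1
   P1   0    0    0    3
   P2   1    0   -1    0
   P3   0    0    4   -3
   P4  -4   -2   -1    0
   P5   0    2    0    0

Candidate y = [6, -1, -12, -3, 0, 0]; check y·C column-wise:
  col α: 6·2 + -1·0 + -12·1 + -3·0 + 0·-4 = 0
  col β: 6·0 + -1·0 + -12·0 + -3·0 + 0·-2 + 0·2 = 0
  col γ: 6·0 + -1·0 + -12·-1 + -3·4 + 0·-1 = 0
  col δ: 6·-1 + -1·3 + -12·0 + -3·-3 = 0

y = (P0:6, P1:-1, P2:-12, P3:-3, P4:0, P5:0)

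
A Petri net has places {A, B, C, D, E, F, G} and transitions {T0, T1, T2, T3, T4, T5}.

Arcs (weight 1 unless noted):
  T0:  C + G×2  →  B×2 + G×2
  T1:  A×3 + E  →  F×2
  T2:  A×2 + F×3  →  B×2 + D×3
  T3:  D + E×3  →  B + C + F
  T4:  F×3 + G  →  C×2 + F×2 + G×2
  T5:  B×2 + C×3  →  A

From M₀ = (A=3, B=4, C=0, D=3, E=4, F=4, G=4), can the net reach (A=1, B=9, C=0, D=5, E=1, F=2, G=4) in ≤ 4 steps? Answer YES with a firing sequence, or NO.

step 1: fire T2:  (A=3, B=4, C=0, D=3, E=4, F=4, G=4) → (A=1, B=6, C=0, D=6, E=4, F=1, G=4)
step 2: fire T3:  (A=1, B=6, C=0, D=6, E=4, F=1, G=4) → (A=1, B=7, C=1, D=5, E=1, F=2, G=4)
step 3: fire T0:  (A=1, B=7, C=1, D=5, E=1, F=2, G=4) → (A=1, B=9, C=0, D=5, E=1, F=2, G=4)

YES — reachable via ⟨T2, T3, T0⟩ (3 firings)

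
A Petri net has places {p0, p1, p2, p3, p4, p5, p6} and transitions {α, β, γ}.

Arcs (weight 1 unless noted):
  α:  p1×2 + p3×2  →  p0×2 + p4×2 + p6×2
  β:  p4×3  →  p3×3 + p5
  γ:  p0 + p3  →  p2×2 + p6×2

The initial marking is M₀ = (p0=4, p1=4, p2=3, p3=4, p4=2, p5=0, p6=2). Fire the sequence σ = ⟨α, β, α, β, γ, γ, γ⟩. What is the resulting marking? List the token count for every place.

step 1: fire α:  (p0=4, p1=4, p2=3, p3=4, p4=2, p5=0, p6=2) → (p0=6, p1=2, p2=3, p3=2, p4=4, p5=0, p6=4)
step 2: fire β:  (p0=6, p1=2, p2=3, p3=2, p4=4, p5=0, p6=4) → (p0=6, p1=2, p2=3, p3=5, p4=1, p5=1, p6=4)
step 3: fire α:  (p0=6, p1=2, p2=3, p3=5, p4=1, p5=1, p6=4) → (p0=8, p1=0, p2=3, p3=3, p4=3, p5=1, p6=6)
step 4: fire β:  (p0=8, p1=0, p2=3, p3=3, p4=3, p5=1, p6=6) → (p0=8, p1=0, p2=3, p3=6, p4=0, p5=2, p6=6)
step 5: fire γ:  (p0=8, p1=0, p2=3, p3=6, p4=0, p5=2, p6=6) → (p0=7, p1=0, p2=5, p3=5, p4=0, p5=2, p6=8)
step 6: fire γ:  (p0=7, p1=0, p2=5, p3=5, p4=0, p5=2, p6=8) → (p0=6, p1=0, p2=7, p3=4, p4=0, p5=2, p6=10)
step 7: fire γ:  (p0=6, p1=0, p2=7, p3=4, p4=0, p5=2, p6=10) → (p0=5, p1=0, p2=9, p3=3, p4=0, p5=2, p6=12)

(p0=5, p1=0, p2=9, p3=3, p4=0, p5=2, p6=12)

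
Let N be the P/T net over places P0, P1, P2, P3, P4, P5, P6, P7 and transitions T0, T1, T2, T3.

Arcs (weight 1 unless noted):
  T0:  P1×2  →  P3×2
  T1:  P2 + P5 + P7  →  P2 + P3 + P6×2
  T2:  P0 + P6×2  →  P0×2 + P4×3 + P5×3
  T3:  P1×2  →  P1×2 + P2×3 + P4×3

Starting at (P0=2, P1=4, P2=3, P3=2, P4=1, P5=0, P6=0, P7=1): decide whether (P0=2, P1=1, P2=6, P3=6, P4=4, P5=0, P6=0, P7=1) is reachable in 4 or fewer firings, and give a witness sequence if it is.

depth 0: 1 marking
depth 1: 3 markings reached so far
depth 2: 6 markings reached so far
depth 3: 9 markings reached so far
depth 4: 12 markings reached so far
target is not among the 12 markings reachable within 4 steps

NO — not reachable within 4 firings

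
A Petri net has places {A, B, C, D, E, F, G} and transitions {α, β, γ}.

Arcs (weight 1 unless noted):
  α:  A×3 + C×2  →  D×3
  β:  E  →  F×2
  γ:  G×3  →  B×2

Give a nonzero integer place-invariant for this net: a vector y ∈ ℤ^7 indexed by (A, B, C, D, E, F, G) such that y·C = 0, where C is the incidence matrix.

y = (A:2, B:0, C:-3, D:0, E:0, F:0, G:0)

Incidence matrix C (rows=places, cols=transitions):
        α    β    γ
    A  -3    0    0
    B   0    0    2
    C  -2    0    0
    D   3    0    0
    E   0   -1    0
    F   0    2    0
    G   0    0   -3

Candidate y = [2, 0, -3, 0, 0, 0, 0]; check y·C column-wise:
  col α: 2·-3 + -3·-2 + 0·3 = 0
  col β: 2·0 + -3·0 + 0·-1 + 0·2 = 0
  col γ: 2·0 + 0·2 + -3·0 + 0·-3 = 0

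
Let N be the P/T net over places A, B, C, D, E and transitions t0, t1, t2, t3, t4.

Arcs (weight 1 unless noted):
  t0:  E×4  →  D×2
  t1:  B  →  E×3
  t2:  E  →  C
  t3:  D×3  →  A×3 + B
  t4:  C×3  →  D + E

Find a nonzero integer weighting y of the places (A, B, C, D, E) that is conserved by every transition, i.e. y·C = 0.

Incidence matrix C (rows=places, cols=transitions):
       t0   t1   t2   t3   t4
    A   0    0    0    3    0
    B   0   -1    0    1    0
    C   0    0    1    0   -3
    D   2    0    0   -3    1
    E  -4    3   -1    0    1

Candidate y = [1, 3, 1, 2, 1]; check y·C column-wise:
  col t0: 1·0 + 3·0 + 1·0 + 2·2 + 1·-4 = 0
  col t1: 1·0 + 3·-1 + 1·0 + 2·0 + 1·3 = 0
  col t2: 1·0 + 3·0 + 1·1 + 2·0 + 1·-1 = 0
  col t3: 1·3 + 3·1 + 1·0 + 2·-3 + 1·0 = 0
  col t4: 1·0 + 3·0 + 1·-3 + 2·1 + 1·1 = 0

y = (A:1, B:3, C:1, D:2, E:1)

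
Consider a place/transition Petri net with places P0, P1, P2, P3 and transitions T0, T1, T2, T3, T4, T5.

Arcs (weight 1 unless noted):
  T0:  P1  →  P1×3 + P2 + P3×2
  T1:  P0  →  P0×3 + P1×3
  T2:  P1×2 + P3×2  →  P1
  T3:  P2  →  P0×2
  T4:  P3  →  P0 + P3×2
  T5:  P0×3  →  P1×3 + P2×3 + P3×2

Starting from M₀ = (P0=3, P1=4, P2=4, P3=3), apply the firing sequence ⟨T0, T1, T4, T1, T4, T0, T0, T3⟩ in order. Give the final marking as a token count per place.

(P0=11, P1=16, P2=6, P3=11)

step 1: fire T0:  (P0=3, P1=4, P2=4, P3=3) → (P0=3, P1=6, P2=5, P3=5)
step 2: fire T1:  (P0=3, P1=6, P2=5, P3=5) → (P0=5, P1=9, P2=5, P3=5)
step 3: fire T4:  (P0=5, P1=9, P2=5, P3=5) → (P0=6, P1=9, P2=5, P3=6)
step 4: fire T1:  (P0=6, P1=9, P2=5, P3=6) → (P0=8, P1=12, P2=5, P3=6)
step 5: fire T4:  (P0=8, P1=12, P2=5, P3=6) → (P0=9, P1=12, P2=5, P3=7)
step 6: fire T0:  (P0=9, P1=12, P2=5, P3=7) → (P0=9, P1=14, P2=6, P3=9)
step 7: fire T0:  (P0=9, P1=14, P2=6, P3=9) → (P0=9, P1=16, P2=7, P3=11)
step 8: fire T3:  (P0=9, P1=16, P2=7, P3=11) → (P0=11, P1=16, P2=6, P3=11)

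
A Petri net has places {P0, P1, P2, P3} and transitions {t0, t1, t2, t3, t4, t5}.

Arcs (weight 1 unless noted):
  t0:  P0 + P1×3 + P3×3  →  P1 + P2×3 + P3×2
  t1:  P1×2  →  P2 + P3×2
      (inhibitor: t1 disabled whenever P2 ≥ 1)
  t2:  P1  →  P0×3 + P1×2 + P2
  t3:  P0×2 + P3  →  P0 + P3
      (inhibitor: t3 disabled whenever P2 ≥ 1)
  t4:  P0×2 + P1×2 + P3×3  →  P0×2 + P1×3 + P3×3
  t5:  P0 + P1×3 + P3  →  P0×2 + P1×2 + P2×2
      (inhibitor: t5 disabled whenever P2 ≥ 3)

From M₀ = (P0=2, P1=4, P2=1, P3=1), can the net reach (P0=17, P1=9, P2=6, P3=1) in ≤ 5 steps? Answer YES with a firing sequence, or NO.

YES — reachable via ⟨t2, t2, t2, t2, t2⟩ (5 firings)

step 1: fire t2:  (P0=2, P1=4, P2=1, P3=1) → (P0=5, P1=5, P2=2, P3=1)
step 2: fire t2:  (P0=5, P1=5, P2=2, P3=1) → (P0=8, P1=6, P2=3, P3=1)
step 3: fire t2:  (P0=8, P1=6, P2=3, P3=1) → (P0=11, P1=7, P2=4, P3=1)
step 4: fire t2:  (P0=11, P1=7, P2=4, P3=1) → (P0=14, P1=8, P2=5, P3=1)
step 5: fire t2:  (P0=14, P1=8, P2=5, P3=1) → (P0=17, P1=9, P2=6, P3=1)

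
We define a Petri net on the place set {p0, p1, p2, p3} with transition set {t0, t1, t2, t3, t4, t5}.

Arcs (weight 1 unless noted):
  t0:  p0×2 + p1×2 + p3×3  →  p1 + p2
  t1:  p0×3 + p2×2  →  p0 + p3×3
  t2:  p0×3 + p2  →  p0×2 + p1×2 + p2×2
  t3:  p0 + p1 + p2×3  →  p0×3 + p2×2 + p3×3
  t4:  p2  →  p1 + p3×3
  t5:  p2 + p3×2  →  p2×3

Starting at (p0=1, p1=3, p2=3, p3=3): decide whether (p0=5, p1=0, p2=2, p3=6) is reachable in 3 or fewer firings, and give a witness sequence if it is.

NO — not reachable within 3 firings

depth 0: 1 marking
depth 1: 4 markings reached so far
depth 2: 11 markings reached so far
depth 3: 26 markings reached so far
target is not among the 26 markings reachable within 3 steps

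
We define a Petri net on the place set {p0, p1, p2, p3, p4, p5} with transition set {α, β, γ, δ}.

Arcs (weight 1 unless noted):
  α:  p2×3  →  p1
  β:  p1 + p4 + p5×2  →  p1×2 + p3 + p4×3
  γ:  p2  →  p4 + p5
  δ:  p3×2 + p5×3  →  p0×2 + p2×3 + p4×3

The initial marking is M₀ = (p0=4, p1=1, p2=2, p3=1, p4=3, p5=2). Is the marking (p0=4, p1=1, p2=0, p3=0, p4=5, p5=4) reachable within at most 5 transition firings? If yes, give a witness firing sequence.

NO — not reachable within 5 firings

depth 0: 1 marking
depth 1: 3 markings reached so far
depth 2: 5 markings reached so far
depth 3: 6 markings reached so far
depth 4: 7 markings reached so far
depth 5: 7 markings reached so far
(frontier empty at depth 5; search complete)
target is not among the 7 markings reachable within 5 steps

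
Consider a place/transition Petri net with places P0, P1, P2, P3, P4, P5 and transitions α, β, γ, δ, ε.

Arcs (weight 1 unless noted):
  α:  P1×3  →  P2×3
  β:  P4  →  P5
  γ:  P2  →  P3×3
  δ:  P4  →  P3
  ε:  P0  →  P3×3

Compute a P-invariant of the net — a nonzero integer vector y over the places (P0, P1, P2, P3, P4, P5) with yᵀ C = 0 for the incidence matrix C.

Incidence matrix C (rows=places, cols=transitions):
        α    β    γ    δ    ε
   P0   0    0    0    0   -1
   P1  -3    0    0    0    0
   P2   3    0   -1    0    0
   P3   0    0    3    1    3
   P4   0   -1    0   -1    0
   P5   0    1    0    0    0

Candidate y = [3, 3, 3, 1, 1, 1]; check y·C column-wise:
  col α: 3·0 + 3·-3 + 3·3 + 1·0 + 1·0 + 1·0 = 0
  col β: 3·0 + 3·0 + 3·0 + 1·0 + 1·-1 + 1·1 = 0
  col γ: 3·0 + 3·0 + 3·-1 + 1·3 + 1·0 + 1·0 = 0
  col δ: 3·0 + 3·0 + 3·0 + 1·1 + 1·-1 + 1·0 = 0
  col ε: 3·-1 + 3·0 + 3·0 + 1·3 + 1·0 + 1·0 = 0

y = (P0:3, P1:3, P2:3, P3:1, P4:1, P5:1)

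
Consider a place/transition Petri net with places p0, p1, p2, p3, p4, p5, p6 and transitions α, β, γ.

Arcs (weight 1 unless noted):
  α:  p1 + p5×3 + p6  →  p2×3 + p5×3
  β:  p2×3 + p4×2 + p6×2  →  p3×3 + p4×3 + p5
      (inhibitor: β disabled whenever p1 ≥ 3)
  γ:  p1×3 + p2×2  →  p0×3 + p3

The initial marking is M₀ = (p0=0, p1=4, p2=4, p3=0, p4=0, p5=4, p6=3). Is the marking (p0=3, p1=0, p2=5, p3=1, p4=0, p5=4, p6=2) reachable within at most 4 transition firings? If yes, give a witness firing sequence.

step 1: fire α:  (p0=0, p1=4, p2=4, p3=0, p4=0, p5=4, p6=3) → (p0=0, p1=3, p2=7, p3=0, p4=0, p5=4, p6=2)
step 2: fire γ:  (p0=0, p1=3, p2=7, p3=0, p4=0, p5=4, p6=2) → (p0=3, p1=0, p2=5, p3=1, p4=0, p5=4, p6=2)

YES — reachable via ⟨α, γ⟩ (2 firings)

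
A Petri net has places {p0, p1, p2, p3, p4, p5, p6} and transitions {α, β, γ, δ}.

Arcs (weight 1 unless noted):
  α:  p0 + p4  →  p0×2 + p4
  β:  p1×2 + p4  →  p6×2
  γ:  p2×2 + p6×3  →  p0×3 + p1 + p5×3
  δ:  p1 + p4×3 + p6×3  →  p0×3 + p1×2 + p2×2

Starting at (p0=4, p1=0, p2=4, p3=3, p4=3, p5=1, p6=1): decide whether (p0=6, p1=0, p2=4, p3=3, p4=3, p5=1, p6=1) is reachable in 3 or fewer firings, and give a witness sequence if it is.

step 1: fire α:  (p0=4, p1=0, p2=4, p3=3, p4=3, p5=1, p6=1) → (p0=5, p1=0, p2=4, p3=3, p4=3, p5=1, p6=1)
step 2: fire α:  (p0=5, p1=0, p2=4, p3=3, p4=3, p5=1, p6=1) → (p0=6, p1=0, p2=4, p3=3, p4=3, p5=1, p6=1)

YES — reachable via ⟨α, α⟩ (2 firings)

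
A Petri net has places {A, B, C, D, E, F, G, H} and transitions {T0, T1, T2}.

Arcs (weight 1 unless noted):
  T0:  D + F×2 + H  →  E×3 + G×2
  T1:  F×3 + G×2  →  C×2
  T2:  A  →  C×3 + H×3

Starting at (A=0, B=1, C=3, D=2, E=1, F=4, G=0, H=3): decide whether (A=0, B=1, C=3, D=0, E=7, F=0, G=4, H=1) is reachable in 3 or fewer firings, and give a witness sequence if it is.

YES — reachable via ⟨T0, T0⟩ (2 firings)

step 1: fire T0:  (A=0, B=1, C=3, D=2, E=1, F=4, G=0, H=3) → (A=0, B=1, C=3, D=1, E=4, F=2, G=2, H=2)
step 2: fire T0:  (A=0, B=1, C=3, D=1, E=4, F=2, G=2, H=2) → (A=0, B=1, C=3, D=0, E=7, F=0, G=4, H=1)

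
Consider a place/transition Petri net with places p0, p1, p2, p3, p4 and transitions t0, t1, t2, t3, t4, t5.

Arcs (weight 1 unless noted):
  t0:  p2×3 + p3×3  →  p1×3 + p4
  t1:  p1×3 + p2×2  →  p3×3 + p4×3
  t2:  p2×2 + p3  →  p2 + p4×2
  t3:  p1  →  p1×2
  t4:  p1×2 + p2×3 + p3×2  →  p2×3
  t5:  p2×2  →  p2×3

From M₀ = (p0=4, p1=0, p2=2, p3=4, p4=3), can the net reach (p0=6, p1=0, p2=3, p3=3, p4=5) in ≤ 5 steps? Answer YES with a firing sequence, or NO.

depth 0: 1 marking
depth 1: 3 markings reached so far
depth 2: 6 markings reached so far
depth 3: 11 markings reached so far
depth 4: 18 markings reached so far
depth 5: 29 markings reached so far
target is not among the 29 markings reachable within 5 steps

NO — not reachable within 5 firings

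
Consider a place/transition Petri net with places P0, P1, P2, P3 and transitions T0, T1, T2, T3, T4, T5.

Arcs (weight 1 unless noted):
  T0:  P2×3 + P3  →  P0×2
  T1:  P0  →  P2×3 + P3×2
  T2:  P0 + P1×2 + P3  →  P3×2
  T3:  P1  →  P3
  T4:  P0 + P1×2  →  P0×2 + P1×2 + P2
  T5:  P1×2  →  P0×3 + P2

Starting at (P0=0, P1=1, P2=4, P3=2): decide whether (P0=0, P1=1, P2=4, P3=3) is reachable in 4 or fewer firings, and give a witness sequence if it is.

depth 0: 1 marking
depth 1: 3 markings reached so far
depth 2: 5 markings reached so far
depth 3: 8 markings reached so far
depth 4: 11 markings reached so far
target is not among the 11 markings reachable within 4 steps

NO — not reachable within 4 firings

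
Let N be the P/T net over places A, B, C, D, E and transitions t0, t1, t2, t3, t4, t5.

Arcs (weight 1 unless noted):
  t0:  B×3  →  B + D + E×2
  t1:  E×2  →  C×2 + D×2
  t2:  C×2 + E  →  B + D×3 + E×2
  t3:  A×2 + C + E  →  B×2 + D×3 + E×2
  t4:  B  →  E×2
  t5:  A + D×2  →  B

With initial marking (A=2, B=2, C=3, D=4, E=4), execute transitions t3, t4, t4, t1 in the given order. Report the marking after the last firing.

(A=0, B=2, C=4, D=9, E=7)

step 1: fire t3:  (A=2, B=2, C=3, D=4, E=4) → (A=0, B=4, C=2, D=7, E=5)
step 2: fire t4:  (A=0, B=4, C=2, D=7, E=5) → (A=0, B=3, C=2, D=7, E=7)
step 3: fire t4:  (A=0, B=3, C=2, D=7, E=7) → (A=0, B=2, C=2, D=7, E=9)
step 4: fire t1:  (A=0, B=2, C=2, D=7, E=9) → (A=0, B=2, C=4, D=9, E=7)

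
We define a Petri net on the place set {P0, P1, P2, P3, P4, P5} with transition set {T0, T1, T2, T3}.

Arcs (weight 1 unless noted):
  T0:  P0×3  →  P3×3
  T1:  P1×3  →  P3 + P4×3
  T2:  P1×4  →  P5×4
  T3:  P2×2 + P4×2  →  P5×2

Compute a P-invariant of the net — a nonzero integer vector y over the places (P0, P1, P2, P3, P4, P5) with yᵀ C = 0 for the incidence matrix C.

Incidence matrix C (rows=places, cols=transitions):
       T0   T1   T2   T3
   P0  -3    0    0    0
   P1   0   -3   -4    0
   P2   0    0    0   -2
   P3   3    1    0    0
   P4   0    3    0   -2
   P5   0    0    4    2

Candidate y = [3, 0, 1, 3, -1, 0]; check y·C column-wise:
  col T0: 3·-3 + 1·0 + 3·3 + -1·0 = 0
  col T1: 3·0 + 0·-3 + 1·0 + 3·1 + -1·3 = 0
  col T2: 3·0 + 0·-4 + 1·0 + 3·0 + -1·0 + 0·4 = 0
  col T3: 3·0 + 1·-2 + 3·0 + -1·-2 + 0·2 = 0

y = (P0:3, P1:0, P2:1, P3:3, P4:-1, P5:0)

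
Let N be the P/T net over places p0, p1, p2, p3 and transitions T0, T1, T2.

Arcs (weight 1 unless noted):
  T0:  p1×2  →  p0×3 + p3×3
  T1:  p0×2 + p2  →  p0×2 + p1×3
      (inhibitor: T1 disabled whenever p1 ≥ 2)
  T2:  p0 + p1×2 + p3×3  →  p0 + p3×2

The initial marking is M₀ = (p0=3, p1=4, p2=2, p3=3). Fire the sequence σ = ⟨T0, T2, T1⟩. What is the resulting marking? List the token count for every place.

(p0=6, p1=3, p2=1, p3=5)

step 1: fire T0:  (p0=3, p1=4, p2=2, p3=3) → (p0=6, p1=2, p2=2, p3=6)
step 2: fire T2:  (p0=6, p1=2, p2=2, p3=6) → (p0=6, p1=0, p2=2, p3=5)
step 3: fire T1:  (p0=6, p1=0, p2=2, p3=5) → (p0=6, p1=3, p2=1, p3=5)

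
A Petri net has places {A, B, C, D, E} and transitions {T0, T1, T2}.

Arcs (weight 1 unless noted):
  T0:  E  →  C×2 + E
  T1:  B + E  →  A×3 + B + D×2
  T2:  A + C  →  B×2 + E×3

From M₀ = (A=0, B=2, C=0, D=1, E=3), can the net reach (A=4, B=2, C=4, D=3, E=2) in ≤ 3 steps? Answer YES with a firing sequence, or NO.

NO — not reachable within 3 firings

depth 0: 1 marking
depth 1: 3 markings reached so far
depth 2: 6 markings reached so far
depth 3: 11 markings reached so far
target is not among the 11 markings reachable within 3 steps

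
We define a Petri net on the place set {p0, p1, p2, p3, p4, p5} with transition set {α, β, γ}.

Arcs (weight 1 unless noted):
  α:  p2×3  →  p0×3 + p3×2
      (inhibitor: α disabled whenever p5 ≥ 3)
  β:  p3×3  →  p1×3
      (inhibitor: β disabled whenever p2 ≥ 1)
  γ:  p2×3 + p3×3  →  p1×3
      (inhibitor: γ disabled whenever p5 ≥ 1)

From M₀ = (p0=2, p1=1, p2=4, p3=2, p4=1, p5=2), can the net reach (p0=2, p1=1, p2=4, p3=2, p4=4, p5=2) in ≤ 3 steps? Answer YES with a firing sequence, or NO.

depth 0: 1 marking
depth 1: 2 markings reached so far
depth 2: 2 markings reached so far
(frontier empty at depth 2; search complete)
target is not among the 2 markings reachable within 3 steps

NO — not reachable within 3 firings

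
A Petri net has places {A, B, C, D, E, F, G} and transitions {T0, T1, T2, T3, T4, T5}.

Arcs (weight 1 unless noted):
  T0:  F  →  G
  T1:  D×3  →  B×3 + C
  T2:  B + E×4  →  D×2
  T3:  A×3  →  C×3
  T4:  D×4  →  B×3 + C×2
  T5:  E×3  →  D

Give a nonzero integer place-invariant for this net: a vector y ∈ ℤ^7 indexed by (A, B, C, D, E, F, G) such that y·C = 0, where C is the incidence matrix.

y = (A:3, B:2, C:3, D:3, E:1, F:0, G:0)

Incidence matrix C (rows=places, cols=transitions):
       T0   T1   T2   T3   T4   T5
    A   0    0    0   -3    0    0
    B   0    3   -1    0    3    0
    C   0    1    0    3    2    0
    D   0   -3    2    0   -4    1
    E   0    0   -4    0    0   -3
    F  -1    0    0    0    0    0
    G   1    0    0    0    0    0

Candidate y = [3, 2, 3, 3, 1, 0, 0]; check y·C column-wise:
  col T0: 3·0 + 2·0 + 3·0 + 3·0 + 1·0 + 0·-1 + 0·1 = 0
  col T1: 3·0 + 2·3 + 3·1 + 3·-3 + 1·0 = 0
  col T2: 3·0 + 2·-1 + 3·0 + 3·2 + 1·-4 = 0
  col T3: 3·-3 + 2·0 + 3·3 + 3·0 + 1·0 = 0
  col T4: 3·0 + 2·3 + 3·2 + 3·-4 + 1·0 = 0
  col T5: 3·0 + 2·0 + 3·0 + 3·1 + 1·-3 = 0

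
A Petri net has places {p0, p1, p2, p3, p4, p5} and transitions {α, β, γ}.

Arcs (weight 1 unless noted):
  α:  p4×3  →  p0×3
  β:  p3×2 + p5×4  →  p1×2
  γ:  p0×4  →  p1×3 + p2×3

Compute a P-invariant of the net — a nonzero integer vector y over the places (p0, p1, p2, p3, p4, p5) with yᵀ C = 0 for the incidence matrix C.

Incidence matrix C (rows=places, cols=transitions):
        α    β    γ
   p0   3    0   -4
   p1   0    2    3
   p2   0    0    3
   p3   0   -2    0
   p4  -3    0    0
   p5   0   -4    0

Candidate y = [0, 1, -1, 1, 0, 0]; check y·C column-wise:
  col α: 0·3 + 1·0 + -1·0 + 1·0 + 0·-3 = 0
  col β: 1·2 + -1·0 + 1·-2 + 0·-4 = 0
  col γ: 0·-4 + 1·3 + -1·3 + 1·0 = 0

y = (p0:0, p1:1, p2:-1, p3:1, p4:0, p5:0)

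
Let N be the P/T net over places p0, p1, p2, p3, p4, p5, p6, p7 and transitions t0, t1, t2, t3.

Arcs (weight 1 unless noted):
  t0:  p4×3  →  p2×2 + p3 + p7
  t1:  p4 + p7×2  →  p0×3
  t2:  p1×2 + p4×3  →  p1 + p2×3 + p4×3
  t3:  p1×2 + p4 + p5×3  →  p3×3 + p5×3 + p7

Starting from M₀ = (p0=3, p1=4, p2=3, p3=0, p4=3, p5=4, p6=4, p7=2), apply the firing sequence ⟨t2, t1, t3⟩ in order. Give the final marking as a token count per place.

step 1: fire t2:  (p0=3, p1=4, p2=3, p3=0, p4=3, p5=4, p6=4, p7=2) → (p0=3, p1=3, p2=6, p3=0, p4=3, p5=4, p6=4, p7=2)
step 2: fire t1:  (p0=3, p1=3, p2=6, p3=0, p4=3, p5=4, p6=4, p7=2) → (p0=6, p1=3, p2=6, p3=0, p4=2, p5=4, p6=4, p7=0)
step 3: fire t3:  (p0=6, p1=3, p2=6, p3=0, p4=2, p5=4, p6=4, p7=0) → (p0=6, p1=1, p2=6, p3=3, p4=1, p5=4, p6=4, p7=1)

(p0=6, p1=1, p2=6, p3=3, p4=1, p5=4, p6=4, p7=1)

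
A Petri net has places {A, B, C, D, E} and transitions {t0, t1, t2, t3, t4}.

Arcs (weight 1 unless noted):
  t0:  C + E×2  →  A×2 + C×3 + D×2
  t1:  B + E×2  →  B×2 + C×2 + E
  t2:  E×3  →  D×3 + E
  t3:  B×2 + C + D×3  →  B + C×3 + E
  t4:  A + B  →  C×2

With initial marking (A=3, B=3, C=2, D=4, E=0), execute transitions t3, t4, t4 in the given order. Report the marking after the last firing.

(A=1, B=0, C=8, D=1, E=1)

step 1: fire t3:  (A=3, B=3, C=2, D=4, E=0) → (A=3, B=2, C=4, D=1, E=1)
step 2: fire t4:  (A=3, B=2, C=4, D=1, E=1) → (A=2, B=1, C=6, D=1, E=1)
step 3: fire t4:  (A=2, B=1, C=6, D=1, E=1) → (A=1, B=0, C=8, D=1, E=1)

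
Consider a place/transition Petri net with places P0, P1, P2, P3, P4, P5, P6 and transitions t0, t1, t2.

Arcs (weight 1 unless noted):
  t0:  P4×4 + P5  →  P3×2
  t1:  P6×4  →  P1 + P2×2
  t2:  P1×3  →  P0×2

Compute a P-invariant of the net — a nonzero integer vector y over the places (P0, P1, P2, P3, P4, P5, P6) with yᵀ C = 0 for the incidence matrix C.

y = (P0:3, P1:2, P2:-1, P3:0, P4:0, P5:0, P6:0)

Incidence matrix C (rows=places, cols=transitions):
       t0   t1   t2
   P0   0    0    2
   P1   0    1   -3
   P2   0    2    0
   P3   2    0    0
   P4  -4    0    0
   P5  -1    0    0
   P6   0   -4    0

Candidate y = [3, 2, -1, 0, 0, 0, 0]; check y·C column-wise:
  col t0: 3·0 + 2·0 + -1·0 + 0·2 + 0·-4 + 0·-1 = 0
  col t1: 3·0 + 2·1 + -1·2 + 0·-4 = 0
  col t2: 3·2 + 2·-3 + -1·0 = 0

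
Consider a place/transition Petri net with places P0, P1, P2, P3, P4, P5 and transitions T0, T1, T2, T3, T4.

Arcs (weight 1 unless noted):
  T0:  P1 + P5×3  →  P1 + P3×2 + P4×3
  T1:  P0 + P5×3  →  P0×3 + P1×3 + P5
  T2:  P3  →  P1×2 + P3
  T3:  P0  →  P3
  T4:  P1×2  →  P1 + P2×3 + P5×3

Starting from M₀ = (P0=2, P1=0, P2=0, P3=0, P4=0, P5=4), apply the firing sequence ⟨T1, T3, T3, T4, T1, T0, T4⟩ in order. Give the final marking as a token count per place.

(P0=4, P1=4, P2=6, P3=4, P4=3, P5=3)

step 1: fire T1:  (P0=2, P1=0, P2=0, P3=0, P4=0, P5=4) → (P0=4, P1=3, P2=0, P3=0, P4=0, P5=2)
step 2: fire T3:  (P0=4, P1=3, P2=0, P3=0, P4=0, P5=2) → (P0=3, P1=3, P2=0, P3=1, P4=0, P5=2)
step 3: fire T3:  (P0=3, P1=3, P2=0, P3=1, P4=0, P5=2) → (P0=2, P1=3, P2=0, P3=2, P4=0, P5=2)
step 4: fire T4:  (P0=2, P1=3, P2=0, P3=2, P4=0, P5=2) → (P0=2, P1=2, P2=3, P3=2, P4=0, P5=5)
step 5: fire T1:  (P0=2, P1=2, P2=3, P3=2, P4=0, P5=5) → (P0=4, P1=5, P2=3, P3=2, P4=0, P5=3)
step 6: fire T0:  (P0=4, P1=5, P2=3, P3=2, P4=0, P5=3) → (P0=4, P1=5, P2=3, P3=4, P4=3, P5=0)
step 7: fire T4:  (P0=4, P1=5, P2=3, P3=4, P4=3, P5=0) → (P0=4, P1=4, P2=6, P3=4, P4=3, P5=3)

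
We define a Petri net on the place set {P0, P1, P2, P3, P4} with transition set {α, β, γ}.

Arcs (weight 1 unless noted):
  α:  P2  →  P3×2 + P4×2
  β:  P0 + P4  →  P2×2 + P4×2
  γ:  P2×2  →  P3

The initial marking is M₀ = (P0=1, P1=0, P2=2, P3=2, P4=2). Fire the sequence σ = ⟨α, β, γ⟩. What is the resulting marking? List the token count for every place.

step 1: fire α:  (P0=1, P1=0, P2=2, P3=2, P4=2) → (P0=1, P1=0, P2=1, P3=4, P4=4)
step 2: fire β:  (P0=1, P1=0, P2=1, P3=4, P4=4) → (P0=0, P1=0, P2=3, P3=4, P4=5)
step 3: fire γ:  (P0=0, P1=0, P2=3, P3=4, P4=5) → (P0=0, P1=0, P2=1, P3=5, P4=5)

(P0=0, P1=0, P2=1, P3=5, P4=5)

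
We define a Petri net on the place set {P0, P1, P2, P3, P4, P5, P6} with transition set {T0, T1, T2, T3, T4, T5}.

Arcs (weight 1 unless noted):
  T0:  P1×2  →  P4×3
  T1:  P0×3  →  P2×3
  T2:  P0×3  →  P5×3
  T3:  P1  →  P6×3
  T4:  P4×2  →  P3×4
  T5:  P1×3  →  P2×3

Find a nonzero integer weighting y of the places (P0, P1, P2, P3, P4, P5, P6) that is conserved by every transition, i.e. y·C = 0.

Incidence matrix C (rows=places, cols=transitions):
       T0   T1   T2   T3   T4   T5
   P0   0   -3   -3    0    0    0
   P1  -2    0    0   -1    0   -3
   P2   0    3    0    0    0    3
   P3   0    0    0    0    4    0
   P4   3    0    0    0   -2    0
   P5   0    0    3    0    0    0
   P6   0    0    0    3    0    0

Candidate y = [3, 3, 3, 1, 2, 3, 1]; check y·C column-wise:
  col T0: 3·0 + 3·-2 + 3·0 + 1·0 + 2·3 + 3·0 + 1·0 = 0
  col T1: 3·-3 + 3·0 + 3·3 + 1·0 + 2·0 + 3·0 + 1·0 = 0
  col T2: 3·-3 + 3·0 + 3·0 + 1·0 + 2·0 + 3·3 + 1·0 = 0
  col T3: 3·0 + 3·-1 + 3·0 + 1·0 + 2·0 + 3·0 + 1·3 = 0
  col T4: 3·0 + 3·0 + 3·0 + 1·4 + 2·-2 + 3·0 + 1·0 = 0
  col T5: 3·0 + 3·-3 + 3·3 + 1·0 + 2·0 + 3·0 + 1·0 = 0

y = (P0:3, P1:3, P2:3, P3:1, P4:2, P5:3, P6:1)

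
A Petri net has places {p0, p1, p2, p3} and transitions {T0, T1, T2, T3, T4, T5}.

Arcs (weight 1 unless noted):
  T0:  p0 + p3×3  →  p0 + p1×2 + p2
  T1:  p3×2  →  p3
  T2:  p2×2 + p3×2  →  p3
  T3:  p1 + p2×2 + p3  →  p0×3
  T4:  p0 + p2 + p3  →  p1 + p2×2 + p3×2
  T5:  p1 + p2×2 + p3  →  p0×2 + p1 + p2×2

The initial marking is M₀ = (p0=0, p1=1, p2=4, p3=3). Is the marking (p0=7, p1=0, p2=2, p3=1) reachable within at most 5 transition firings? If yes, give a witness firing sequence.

NO — not reachable within 5 firings

depth 0: 1 marking
depth 1: 5 markings reached so far
depth 2: 16 markings reached so far
depth 3: 37 markings reached so far
depth 4: 59 markings reached so far
depth 5: 99 markings reached so far
target is not among the 99 markings reachable within 5 steps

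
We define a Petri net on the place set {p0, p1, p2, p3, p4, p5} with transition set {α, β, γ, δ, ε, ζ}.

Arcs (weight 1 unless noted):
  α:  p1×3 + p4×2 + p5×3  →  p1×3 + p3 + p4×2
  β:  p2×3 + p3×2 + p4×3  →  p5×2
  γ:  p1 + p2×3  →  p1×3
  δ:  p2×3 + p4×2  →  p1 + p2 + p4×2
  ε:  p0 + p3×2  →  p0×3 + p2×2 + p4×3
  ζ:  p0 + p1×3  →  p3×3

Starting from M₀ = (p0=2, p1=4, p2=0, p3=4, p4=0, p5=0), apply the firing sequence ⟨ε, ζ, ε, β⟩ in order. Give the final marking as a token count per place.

step 1: fire ε:  (p0=2, p1=4, p2=0, p3=4, p4=0, p5=0) → (p0=4, p1=4, p2=2, p3=2, p4=3, p5=0)
step 2: fire ζ:  (p0=4, p1=4, p2=2, p3=2, p4=3, p5=0) → (p0=3, p1=1, p2=2, p3=5, p4=3, p5=0)
step 3: fire ε:  (p0=3, p1=1, p2=2, p3=5, p4=3, p5=0) → (p0=5, p1=1, p2=4, p3=3, p4=6, p5=0)
step 4: fire β:  (p0=5, p1=1, p2=4, p3=3, p4=6, p5=0) → (p0=5, p1=1, p2=1, p3=1, p4=3, p5=2)

(p0=5, p1=1, p2=1, p3=1, p4=3, p5=2)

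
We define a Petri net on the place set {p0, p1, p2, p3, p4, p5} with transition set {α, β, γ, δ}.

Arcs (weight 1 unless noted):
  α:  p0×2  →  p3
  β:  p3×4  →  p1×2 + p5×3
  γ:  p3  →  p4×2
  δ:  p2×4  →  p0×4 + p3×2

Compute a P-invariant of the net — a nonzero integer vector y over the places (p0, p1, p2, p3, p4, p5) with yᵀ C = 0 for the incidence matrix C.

y = (p0:1, p1:4, p2:2, p3:2, p4:1, p5:0)

Incidence matrix C (rows=places, cols=transitions):
        α    β    γ    δ
   p0  -2    0    0    4
   p1   0    2    0    0
   p2   0    0    0   -4
   p3   1   -4   -1    2
   p4   0    0    2    0
   p5   0    3    0    0

Candidate y = [1, 4, 2, 2, 1, 0]; check y·C column-wise:
  col α: 1·-2 + 4·0 + 2·0 + 2·1 + 1·0 = 0
  col β: 1·0 + 4·2 + 2·0 + 2·-4 + 1·0 + 0·3 = 0
  col γ: 1·0 + 4·0 + 2·0 + 2·-1 + 1·2 = 0
  col δ: 1·4 + 4·0 + 2·-4 + 2·2 + 1·0 = 0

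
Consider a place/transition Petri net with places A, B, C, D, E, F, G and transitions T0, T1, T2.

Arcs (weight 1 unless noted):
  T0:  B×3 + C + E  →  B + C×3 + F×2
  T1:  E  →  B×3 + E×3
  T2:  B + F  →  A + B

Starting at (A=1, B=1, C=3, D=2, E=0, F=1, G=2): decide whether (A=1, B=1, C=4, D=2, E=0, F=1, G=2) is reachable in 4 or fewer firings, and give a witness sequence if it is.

depth 0: 1 marking
depth 1: 2 markings reached so far
depth 2: 2 markings reached so far
(frontier empty at depth 2; search complete)
target is not among the 2 markings reachable within 4 steps

NO — not reachable within 4 firings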